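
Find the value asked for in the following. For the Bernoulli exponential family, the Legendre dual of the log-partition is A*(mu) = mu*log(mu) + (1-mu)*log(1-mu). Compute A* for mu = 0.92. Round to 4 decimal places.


Legendre transform for Bernoulli:
A*(mu) = mu*log(mu) + (1-mu)*log(1-mu).
mu = 0.92, 1-mu = 0.08.
mu*log(mu) = 0.92*log(0.92) = -0.076711.
(1-mu)*log(1-mu) = 0.08*log(0.08) = -0.202058.
A* = -0.076711 + -0.202058 = -0.2788

-0.2788


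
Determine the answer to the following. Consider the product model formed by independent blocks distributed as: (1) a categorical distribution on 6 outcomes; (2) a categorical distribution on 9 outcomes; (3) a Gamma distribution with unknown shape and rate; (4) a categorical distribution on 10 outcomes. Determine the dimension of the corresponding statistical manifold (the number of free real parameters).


The dimension of a statistical manifold equals the number of free
(independent) real parameters of the model. For a product of independent
blocks the parameter counts add.
- categorical on 6 outcomes (probabilities sum to 1): 6-1 = 5.
- categorical on 9 outcomes (probabilities sum to 1): 9-1 = 8.
- Gamma (shape, rate): 2.
- categorical on 10 outcomes (probabilities sum to 1): 10-1 = 9.
Total = 5 + 8 + 2 + 9 = 24.
Dimension = 24

24


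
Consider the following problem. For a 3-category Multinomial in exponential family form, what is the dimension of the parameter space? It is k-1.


Exponential family dimension calculation:
For Multinomial with k=3 categories, dim = k-1 = 2.

2


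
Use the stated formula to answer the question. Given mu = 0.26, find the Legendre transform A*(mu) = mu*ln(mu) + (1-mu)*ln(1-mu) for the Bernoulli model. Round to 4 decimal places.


Legendre transform for Bernoulli:
A*(mu) = mu*log(mu) + (1-mu)*log(1-mu).
mu = 0.26, 1-mu = 0.74.
mu*log(mu) = 0.26*log(0.26) = -0.350239.
(1-mu)*log(1-mu) = 0.74*log(0.74) = -0.222818.
A* = -0.350239 + -0.222818 = -0.5731

-0.5731


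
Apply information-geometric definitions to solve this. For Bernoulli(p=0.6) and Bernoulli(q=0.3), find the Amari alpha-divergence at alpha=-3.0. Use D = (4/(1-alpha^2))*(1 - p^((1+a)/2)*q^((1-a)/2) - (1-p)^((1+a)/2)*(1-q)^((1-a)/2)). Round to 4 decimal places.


Amari alpha-divergence:
D = (4/(1-alpha^2))*(1 - p^((1+a)/2)*q^((1-a)/2) - (1-p)^((1+a)/2)*(1-q)^((1-a)/2)).
alpha = -3.0, p = 0.6, q = 0.3.
e1 = (1+alpha)/2 = -1.0, e2 = (1-alpha)/2 = 2.0.
t1 = p^e1 * q^e2 = 0.6^-1.0 * 0.3^2.0 = 0.15.
t2 = (1-p)^e1 * (1-q)^e2 = 0.4^-1.0 * 0.7^2.0 = 1.225.
4/(1-alpha^2) = -0.5.
D = -0.5*(1 - 0.15 - 1.225) = 0.1875

0.1875


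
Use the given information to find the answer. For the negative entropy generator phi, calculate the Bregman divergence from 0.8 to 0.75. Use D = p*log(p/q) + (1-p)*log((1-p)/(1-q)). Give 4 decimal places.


Bregman divergence with negative entropy generator:
D = p*log(p/q) + (1-p)*log((1-p)/(1-q)).
p = 0.8, q = 0.75.
p*log(p/q) = 0.8*log(0.8/0.75) = 0.051631.
(1-p)*log((1-p)/(1-q)) = 0.2*log(0.2/0.25) = -0.044629.
D = 0.051631 + -0.044629 = 0.0070

0.0070


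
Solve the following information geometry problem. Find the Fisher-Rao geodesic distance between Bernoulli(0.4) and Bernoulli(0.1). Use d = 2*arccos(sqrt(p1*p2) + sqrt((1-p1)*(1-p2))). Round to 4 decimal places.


Geodesic distance on Bernoulli manifold:
d(p1,p2) = 2*arccos(sqrt(p1*p2) + sqrt((1-p1)*(1-p2))).
sqrt(p1*p2) = sqrt(0.4*0.1) = 0.2.
sqrt((1-p1)*(1-p2)) = sqrt(0.6*0.9) = 0.734847.
arg = 0.2 + 0.734847 = 0.934847.
d = 2*arccos(0.934847) = 0.7259

0.7259


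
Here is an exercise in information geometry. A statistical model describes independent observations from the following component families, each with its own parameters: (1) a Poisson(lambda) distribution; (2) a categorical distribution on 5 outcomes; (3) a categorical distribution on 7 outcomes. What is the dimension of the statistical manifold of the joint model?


The dimension of a statistical manifold equals the number of free
(independent) real parameters of the model. For a product of independent
blocks the parameter counts add.
- Poisson (lambda): 1.
- categorical on 5 outcomes (probabilities sum to 1): 5-1 = 4.
- categorical on 7 outcomes (probabilities sum to 1): 7-1 = 6.
Total = 1 + 4 + 6 = 11.
Dimension = 11

11


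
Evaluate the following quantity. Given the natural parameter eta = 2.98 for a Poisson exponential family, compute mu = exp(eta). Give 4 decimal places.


Expectation parameter for Poisson exponential family:
mu = exp(eta).
eta = 2.98.
mu = exp(2.98) = 19.6878

19.6878


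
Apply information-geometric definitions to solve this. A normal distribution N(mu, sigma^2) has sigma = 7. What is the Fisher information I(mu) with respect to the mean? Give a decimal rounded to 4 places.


The Fisher information for the mean of a normal distribution is I(mu) = 1/sigma^2.
sigma = 7, so sigma^2 = 49.
I(mu) = 1/49 = 0.0204

0.0204


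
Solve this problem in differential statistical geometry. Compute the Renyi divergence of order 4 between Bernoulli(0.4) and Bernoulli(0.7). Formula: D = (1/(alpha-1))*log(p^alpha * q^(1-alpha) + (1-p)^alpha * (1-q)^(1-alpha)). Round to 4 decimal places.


Renyi divergence of order alpha between Bernoulli distributions:
D = (1/(alpha-1))*log(p^alpha * q^(1-alpha) + (1-p)^alpha * (1-q)^(1-alpha)).
alpha = 4, p = 0.4, q = 0.7.
p^alpha * q^(1-alpha) = 0.4^4 * 0.7^-3 = 0.074636.
(1-p)^alpha * (1-q)^(1-alpha) = 0.6^4 * 0.3^-3 = 4.8.
sum = 0.074636 + 4.8 = 4.874636.
D = (1/3)*log(4.874636) = 0.5280

0.5280


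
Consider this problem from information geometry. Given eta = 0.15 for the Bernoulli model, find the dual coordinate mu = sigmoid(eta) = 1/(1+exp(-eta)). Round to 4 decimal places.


Dual coordinate (expectation parameter) for Bernoulli:
mu = 1/(1+exp(-eta)).
eta = 0.15.
exp(-eta) = exp(-0.15) = 0.860708.
mu = 1/(1+0.860708) = 0.5374

0.5374


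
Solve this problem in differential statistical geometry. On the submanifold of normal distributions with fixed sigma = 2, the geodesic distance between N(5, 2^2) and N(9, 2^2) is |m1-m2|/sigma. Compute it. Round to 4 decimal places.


On the fixed-variance normal subfamily, geodesic distance = |m1-m2|/sigma.
|5 - 9| = 4.
sigma = 2.
d = 4/2 = 2.0000

2.0000


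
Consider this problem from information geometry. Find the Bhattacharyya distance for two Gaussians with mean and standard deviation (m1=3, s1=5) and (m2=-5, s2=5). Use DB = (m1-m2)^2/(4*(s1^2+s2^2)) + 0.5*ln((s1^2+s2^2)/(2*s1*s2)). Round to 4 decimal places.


Bhattacharyya distance between two Gaussians:
DB = (m1-m2)^2/(4*(s1^2+s2^2)) + (1/2)*ln((s1^2+s2^2)/(2*s1*s2)).
(m1-m2)^2 = (8)^2 = 64.
s1^2+s2^2 = 25 + 25 = 50.
term1 = 64/200 = 0.32.
term2 = 0.5*ln(50/50.0) = 0.0.
DB = 0.32 + 0.0 = 0.3200

0.3200


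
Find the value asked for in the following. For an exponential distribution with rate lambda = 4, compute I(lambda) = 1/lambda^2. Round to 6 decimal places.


Fisher information for exponential: I(lambda) = 1/lambda^2.
lambda = 4, lambda^2 = 16.
I = 1/16 = 0.062500

0.062500


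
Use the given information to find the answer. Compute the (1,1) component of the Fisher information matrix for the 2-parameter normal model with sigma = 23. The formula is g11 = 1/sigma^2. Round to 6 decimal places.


For the 2-parameter normal family, the Fisher metric has:
  g11 = 1/sigma^2, g22 = 2/sigma^2.
sigma = 23, sigma^2 = 529.
g11 = 0.001890

0.001890


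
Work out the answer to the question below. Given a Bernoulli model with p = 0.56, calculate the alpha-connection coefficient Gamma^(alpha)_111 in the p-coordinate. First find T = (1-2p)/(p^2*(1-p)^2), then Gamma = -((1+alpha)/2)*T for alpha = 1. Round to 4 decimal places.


Skewness (Amari-Chentsov) tensor: T = (1-2p)/(p^2*(1-p)^2).
p = 0.56, 1-2p = -0.12, p^2 = 0.3136, (1-p)^2 = 0.1936.
T = -0.12/(0.3136 * 0.1936) = -1.976514.
In the p-coordinate, Gamma^(alpha) = Gamma^(0) - (alpha/2)*T with Gamma^(0) = (1/2)*g'(p) = -T/2,
so Gamma^(alpha) = -((1+alpha)/2)*T.
alpha = 1, -(1+alpha)/2 = -1.0.
Gamma = -1.0 * -1.976514 = 1.9765

1.9765


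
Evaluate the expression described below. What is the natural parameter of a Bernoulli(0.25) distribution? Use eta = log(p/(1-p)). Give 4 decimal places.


Natural parameter for Bernoulli: eta = log(p/(1-p)).
p = 0.25, 1-p = 0.75.
p/(1-p) = 0.333333.
eta = log(0.333333) = -1.0986

-1.0986


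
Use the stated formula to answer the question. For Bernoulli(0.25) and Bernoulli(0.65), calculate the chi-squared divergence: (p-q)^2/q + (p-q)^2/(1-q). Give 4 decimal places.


Chi-squared divergence between Bernoulli distributions:
chi^2 = (p-q)^2/q + (p-q)^2/(1-q).
p = 0.25, q = 0.65, p-q = -0.4.
(p-q)^2 = 0.16.
term1 = 0.16/0.65 = 0.246154.
term2 = 0.16/0.35 = 0.457143.
chi^2 = 0.246154 + 0.457143 = 0.7033

0.7033


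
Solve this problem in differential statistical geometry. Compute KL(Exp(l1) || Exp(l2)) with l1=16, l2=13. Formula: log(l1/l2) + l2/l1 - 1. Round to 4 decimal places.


KL divergence for exponential family:
KL = log(l1/l2) + l2/l1 - 1.
log(16/13) = 0.207639.
13/16 = 0.8125.
KL = 0.207639 + 0.8125 - 1 = 0.0201

0.0201


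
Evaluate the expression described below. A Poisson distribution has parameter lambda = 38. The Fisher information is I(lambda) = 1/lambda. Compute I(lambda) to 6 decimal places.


Fisher information for Poisson: I(lambda) = 1/lambda.
lambda = 38.
I(lambda) = 1/38 = 0.026316

0.026316


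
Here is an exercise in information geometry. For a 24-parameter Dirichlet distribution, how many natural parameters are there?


Exponential family dimension calculation:
Dirichlet with 24 components has 24 natural parameters.

24


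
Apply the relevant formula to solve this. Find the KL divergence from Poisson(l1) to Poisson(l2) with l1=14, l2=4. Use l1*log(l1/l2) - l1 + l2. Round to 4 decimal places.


KL divergence for Poisson:
KL = l1*log(l1/l2) - l1 + l2.
l1 = 14, l2 = 4.
log(14/4) = 1.252763.
l1*log(l1/l2) = 14 * 1.252763 = 17.538682.
KL = 17.538682 - 14 + 4 = 7.5387

7.5387


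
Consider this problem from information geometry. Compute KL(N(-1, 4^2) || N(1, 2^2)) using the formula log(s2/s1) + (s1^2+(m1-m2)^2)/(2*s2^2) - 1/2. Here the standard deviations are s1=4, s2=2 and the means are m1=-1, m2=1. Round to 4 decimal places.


KL divergence between normal distributions:
KL = log(s2/s1) + (s1^2 + (m1-m2)^2)/(2*s2^2) - 1/2.
log(2/4) = -0.693147.
(4^2 + (-1-1)^2)/(2*2^2) = (16 + 4)/8 = 2.5.
KL = -0.693147 + 2.5 - 0.5 = 1.3069

1.3069


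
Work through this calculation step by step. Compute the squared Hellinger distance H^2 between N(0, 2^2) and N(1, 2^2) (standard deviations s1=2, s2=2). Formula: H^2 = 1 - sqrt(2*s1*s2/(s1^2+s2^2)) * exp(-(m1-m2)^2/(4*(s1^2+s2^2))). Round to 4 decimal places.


Squared Hellinger distance for Gaussians:
H^2 = 1 - sqrt(2*s1*s2/(s1^2+s2^2)) * exp(-(m1-m2)^2/(4*(s1^2+s2^2))).
s1^2 = 4, s2^2 = 4, s1^2+s2^2 = 8.
sqrt(2*2*2/(8)) = 1.0.
(m1-m2)^2 = (-1)^2 = 1.
exp(-1/(4*8)) = exp(-0.03125) = 0.969233.
H^2 = 1 - 1.0*0.969233 = 0.0308

0.0308


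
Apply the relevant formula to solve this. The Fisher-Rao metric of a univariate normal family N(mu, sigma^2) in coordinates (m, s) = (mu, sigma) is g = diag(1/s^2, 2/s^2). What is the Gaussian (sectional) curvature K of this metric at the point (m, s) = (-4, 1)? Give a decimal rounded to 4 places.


The metric has the form g = (A dm^2 + B ds^2)/s^2 with A = 1, B = 2.
Substitute u = sqrt(A/B)*m: g = B*(du^2 + ds^2)/s^2, i.e. B times the
Poincare upper half-plane metric, which has constant Gaussian curvature -1.
Scaling a 2D metric by a constant c divides the Gaussian curvature by c,
so K = -1/B = -1/(2) = -0.5000 everywhere (the point (m, s) = (-4, 1) is irrelevant:
the curvature is constant).
The requested Gaussian curvature is K = -0.5000.

-0.5000


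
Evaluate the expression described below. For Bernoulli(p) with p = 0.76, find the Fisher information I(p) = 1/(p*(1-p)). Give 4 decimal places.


For Bernoulli(p), Fisher information is I(p) = 1/(p*(1-p)).
p = 0.76, 1-p = 0.24.
p*(1-p) = 0.1824.
I(p) = 1/0.1824 = 5.4825

5.4825


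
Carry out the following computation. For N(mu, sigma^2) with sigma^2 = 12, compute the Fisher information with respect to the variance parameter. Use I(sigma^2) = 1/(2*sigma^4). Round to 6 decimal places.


Fisher information for variance: I(sigma^2) = 1/(2*sigma^4).
sigma^2 = 12, so sigma^4 = 144.
I = 1/(2*144) = 1/288 = 0.003472

0.003472


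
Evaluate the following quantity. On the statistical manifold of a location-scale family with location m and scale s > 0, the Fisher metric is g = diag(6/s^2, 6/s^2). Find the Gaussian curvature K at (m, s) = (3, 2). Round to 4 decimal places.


The metric has the form g = (A dm^2 + B ds^2)/s^2 with A = 6, B = 6.
Substitute u = sqrt(A/B)*m: g = B*(du^2 + ds^2)/s^2, i.e. B times the
Poincare upper half-plane metric, which has constant Gaussian curvature -1.
Scaling a 2D metric by a constant c divides the Gaussian curvature by c,
so K = -1/B = -1/(6) = -0.1667 everywhere (the point (m, s) = (3, 2) is irrelevant:
the curvature is constant).
The requested Gaussian curvature is K = -0.1667.

-0.1667


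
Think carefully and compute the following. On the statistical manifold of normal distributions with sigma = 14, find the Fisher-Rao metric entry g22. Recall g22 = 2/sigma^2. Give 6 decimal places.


For the 2-parameter normal family, the Fisher metric has:
  g11 = 1/sigma^2, g22 = 2/sigma^2.
sigma = 14, sigma^2 = 196.
g22 = 0.010204

0.010204


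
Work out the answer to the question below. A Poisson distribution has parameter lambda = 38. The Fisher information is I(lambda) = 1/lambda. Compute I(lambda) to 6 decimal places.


Fisher information for Poisson: I(lambda) = 1/lambda.
lambda = 38.
I(lambda) = 1/38 = 0.026316

0.026316


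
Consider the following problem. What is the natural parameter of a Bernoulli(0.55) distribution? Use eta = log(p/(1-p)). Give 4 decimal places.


Natural parameter for Bernoulli: eta = log(p/(1-p)).
p = 0.55, 1-p = 0.45.
p/(1-p) = 1.222222.
eta = log(1.222222) = 0.2007

0.2007


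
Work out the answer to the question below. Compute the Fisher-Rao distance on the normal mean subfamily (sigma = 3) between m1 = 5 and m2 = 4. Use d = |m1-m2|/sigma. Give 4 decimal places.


On the fixed-variance normal subfamily, geodesic distance = |m1-m2|/sigma.
|5 - 4| = 1.
sigma = 3.
d = 1/3 = 0.3333

0.3333


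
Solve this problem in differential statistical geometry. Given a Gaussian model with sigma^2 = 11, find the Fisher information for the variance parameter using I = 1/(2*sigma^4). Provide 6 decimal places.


Fisher information for variance: I(sigma^2) = 1/(2*sigma^4).
sigma^2 = 11, so sigma^4 = 121.
I = 1/(2*121) = 1/242 = 0.004132

0.004132


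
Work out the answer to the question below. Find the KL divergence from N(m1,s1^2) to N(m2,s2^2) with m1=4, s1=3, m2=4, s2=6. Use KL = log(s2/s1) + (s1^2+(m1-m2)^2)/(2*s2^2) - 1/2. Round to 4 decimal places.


KL divergence between normal distributions:
KL = log(s2/s1) + (s1^2 + (m1-m2)^2)/(2*s2^2) - 1/2.
log(6/3) = 0.693147.
(3^2 + (4-4)^2)/(2*6^2) = (9 + 0)/72 = 0.125.
KL = 0.693147 + 0.125 - 0.5 = 0.3181

0.3181


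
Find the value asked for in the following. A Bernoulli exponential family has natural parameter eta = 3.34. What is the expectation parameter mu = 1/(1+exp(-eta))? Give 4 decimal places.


Dual coordinate (expectation parameter) for Bernoulli:
mu = 1/(1+exp(-eta)).
eta = 3.34.
exp(-eta) = exp(-3.34) = 0.035437.
mu = 1/(1+0.035437) = 0.9658

0.9658


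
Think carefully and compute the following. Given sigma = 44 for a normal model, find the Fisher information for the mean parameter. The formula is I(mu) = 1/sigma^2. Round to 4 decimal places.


The Fisher information for the mean of a normal distribution is I(mu) = 1/sigma^2.
sigma = 44, so sigma^2 = 1936.
I(mu) = 1/1936 = 0.0005

0.0005


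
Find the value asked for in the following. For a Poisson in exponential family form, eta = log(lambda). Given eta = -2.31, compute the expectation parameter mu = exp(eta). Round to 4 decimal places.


Expectation parameter for Poisson exponential family:
mu = exp(eta).
eta = -2.31.
mu = exp(-2.31) = 0.0993

0.0993


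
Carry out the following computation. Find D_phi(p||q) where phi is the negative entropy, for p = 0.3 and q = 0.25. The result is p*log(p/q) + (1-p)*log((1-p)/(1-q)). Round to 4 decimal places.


Bregman divergence with negative entropy generator:
D = p*log(p/q) + (1-p)*log((1-p)/(1-q)).
p = 0.3, q = 0.25.
p*log(p/q) = 0.3*log(0.3/0.25) = 0.054696.
(1-p)*log((1-p)/(1-q)) = 0.7*log(0.7/0.75) = -0.048295.
D = 0.054696 + -0.048295 = 0.0064

0.0064


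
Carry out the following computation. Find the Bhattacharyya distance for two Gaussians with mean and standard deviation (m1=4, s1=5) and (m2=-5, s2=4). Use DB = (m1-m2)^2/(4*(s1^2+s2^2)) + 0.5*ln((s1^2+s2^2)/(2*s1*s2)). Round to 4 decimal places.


Bhattacharyya distance between two Gaussians:
DB = (m1-m2)^2/(4*(s1^2+s2^2)) + (1/2)*ln((s1^2+s2^2)/(2*s1*s2)).
(m1-m2)^2 = (9)^2 = 81.
s1^2+s2^2 = 25 + 16 = 41.
term1 = 81/164 = 0.493902.
term2 = 0.5*ln(41/40.0) = 0.012346.
DB = 0.493902 + 0.012346 = 0.5062

0.5062


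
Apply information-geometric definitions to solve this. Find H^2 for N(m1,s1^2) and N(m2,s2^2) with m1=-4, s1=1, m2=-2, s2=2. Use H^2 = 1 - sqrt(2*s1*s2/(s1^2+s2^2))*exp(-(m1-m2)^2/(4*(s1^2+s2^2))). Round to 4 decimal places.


Squared Hellinger distance for Gaussians:
H^2 = 1 - sqrt(2*s1*s2/(s1^2+s2^2)) * exp(-(m1-m2)^2/(4*(s1^2+s2^2))).
s1^2 = 1, s2^2 = 4, s1^2+s2^2 = 5.
sqrt(2*1*2/(5)) = 0.894427.
(m1-m2)^2 = (-2)^2 = 4.
exp(-4/(4*5)) = exp(-0.2) = 0.818731.
H^2 = 1 - 0.894427*0.818731 = 0.2677

0.2677


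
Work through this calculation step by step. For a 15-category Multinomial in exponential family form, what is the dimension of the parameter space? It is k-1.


Exponential family dimension calculation:
For Multinomial with k=15 categories, dim = k-1 = 14.

14


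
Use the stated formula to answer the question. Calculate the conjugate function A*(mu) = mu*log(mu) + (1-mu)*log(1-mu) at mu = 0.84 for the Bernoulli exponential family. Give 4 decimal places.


Legendre transform for Bernoulli:
A*(mu) = mu*log(mu) + (1-mu)*log(1-mu).
mu = 0.84, 1-mu = 0.16.
mu*log(mu) = 0.84*log(0.84) = -0.146457.
(1-mu)*log(1-mu) = 0.16*log(0.16) = -0.293213.
A* = -0.146457 + -0.293213 = -0.4397

-0.4397


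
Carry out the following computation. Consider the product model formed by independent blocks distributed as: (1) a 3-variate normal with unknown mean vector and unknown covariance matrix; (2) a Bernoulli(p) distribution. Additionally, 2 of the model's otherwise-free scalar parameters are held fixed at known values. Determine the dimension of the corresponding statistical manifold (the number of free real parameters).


The dimension of a statistical manifold equals the number of free
(independent) real parameters of the model. For a product of independent
blocks the parameter counts add.
- 3-variate normal: 3 (mean) + 3*4/2 = 6 (symmetric covariance) = 9.
- Bernoulli (p): 1.
Total = 9 + 1 = 10.
2 parameter(s) fixed at known values: 10 - 2 = 8.
Dimension = 8

8


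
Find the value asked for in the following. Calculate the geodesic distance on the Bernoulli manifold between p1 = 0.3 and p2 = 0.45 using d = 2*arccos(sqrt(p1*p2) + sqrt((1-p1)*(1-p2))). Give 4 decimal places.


Geodesic distance on Bernoulli manifold:
d(p1,p2) = 2*arccos(sqrt(p1*p2) + sqrt((1-p1)*(1-p2))).
sqrt(p1*p2) = sqrt(0.3*0.45) = 0.367423.
sqrt((1-p1)*(1-p2)) = sqrt(0.7*0.55) = 0.620484.
arg = 0.367423 + 0.620484 = 0.987907.
d = 2*arccos(0.987907) = 0.3113

0.3113


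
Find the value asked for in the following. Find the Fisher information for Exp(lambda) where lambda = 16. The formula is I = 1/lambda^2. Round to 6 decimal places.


Fisher information for exponential: I(lambda) = 1/lambda^2.
lambda = 16, lambda^2 = 256.
I = 1/256 = 0.003906

0.003906


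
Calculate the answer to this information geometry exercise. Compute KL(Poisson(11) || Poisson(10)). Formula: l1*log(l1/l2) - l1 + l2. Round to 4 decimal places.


KL divergence for Poisson:
KL = l1*log(l1/l2) - l1 + l2.
l1 = 11, l2 = 10.
log(11/10) = 0.09531.
l1*log(l1/l2) = 11 * 0.09531 = 1.048412.
KL = 1.048412 - 11 + 10 = 0.0484

0.0484


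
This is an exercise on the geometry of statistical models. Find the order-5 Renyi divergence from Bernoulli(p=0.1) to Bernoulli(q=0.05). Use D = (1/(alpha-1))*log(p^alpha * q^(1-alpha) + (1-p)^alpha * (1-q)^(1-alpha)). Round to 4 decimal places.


Renyi divergence of order alpha between Bernoulli distributions:
D = (1/(alpha-1))*log(p^alpha * q^(1-alpha) + (1-p)^alpha * (1-q)^(1-alpha)).
alpha = 5, p = 0.1, q = 0.05.
p^alpha * q^(1-alpha) = 0.1^5 * 0.05^-4 = 1.6.
(1-p)^alpha * (1-q)^(1-alpha) = 0.9^5 * 0.95^-4 = 0.724967.
sum = 1.6 + 0.724967 = 2.324967.
D = (1/4)*log(2.324967) = 0.2109

0.2109


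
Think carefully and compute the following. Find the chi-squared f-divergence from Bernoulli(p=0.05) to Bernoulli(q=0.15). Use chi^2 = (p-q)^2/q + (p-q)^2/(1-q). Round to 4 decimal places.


Chi-squared divergence between Bernoulli distributions:
chi^2 = (p-q)^2/q + (p-q)^2/(1-q).
p = 0.05, q = 0.15, p-q = -0.1.
(p-q)^2 = 0.01.
term1 = 0.01/0.15 = 0.066667.
term2 = 0.01/0.85 = 0.011765.
chi^2 = 0.066667 + 0.011765 = 0.0784

0.0784


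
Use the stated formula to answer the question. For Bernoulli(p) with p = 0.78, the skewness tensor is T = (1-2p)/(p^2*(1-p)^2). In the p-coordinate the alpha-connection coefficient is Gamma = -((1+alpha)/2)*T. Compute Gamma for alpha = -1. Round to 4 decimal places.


Skewness (Amari-Chentsov) tensor: T = (1-2p)/(p^2*(1-p)^2).
p = 0.78, 1-2p = -0.56, p^2 = 0.6084, (1-p)^2 = 0.0484.
T = -0.56/(0.6084 * 0.0484) = -19.017502.
In the p-coordinate, Gamma^(alpha) = Gamma^(0) - (alpha/2)*T with Gamma^(0) = (1/2)*g'(p) = -T/2,
so Gamma^(alpha) = -((1+alpha)/2)*T.
alpha = -1, -(1+alpha)/2 = 0.0.
Gamma = 0.0 * -19.017502 = 0.0000

0.0000


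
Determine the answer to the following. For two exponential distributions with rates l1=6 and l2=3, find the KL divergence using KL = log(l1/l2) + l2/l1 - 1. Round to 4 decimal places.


KL divergence for exponential family:
KL = log(l1/l2) + l2/l1 - 1.
log(6/3) = 0.693147.
3/6 = 0.5.
KL = 0.693147 + 0.5 - 1 = 0.1931

0.1931


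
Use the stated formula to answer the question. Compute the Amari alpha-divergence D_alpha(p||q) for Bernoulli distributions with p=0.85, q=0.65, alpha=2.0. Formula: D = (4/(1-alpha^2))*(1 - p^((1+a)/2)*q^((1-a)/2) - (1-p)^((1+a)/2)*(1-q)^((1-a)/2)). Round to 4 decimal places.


Amari alpha-divergence:
D = (4/(1-alpha^2))*(1 - p^((1+a)/2)*q^((1-a)/2) - (1-p)^((1+a)/2)*(1-q)^((1-a)/2)).
alpha = 2.0, p = 0.85, q = 0.65.
e1 = (1+alpha)/2 = 1.5, e2 = (1-alpha)/2 = -0.5.
t1 = p^e1 * q^e2 = 0.85^1.5 * 0.65^-0.5 = 0.972012.
t2 = (1-p)^e1 * (1-q)^e2 = 0.15^1.5 * 0.35^-0.5 = 0.098198.
4/(1-alpha^2) = -1.333333.
D = -1.333333*(1 - 0.972012 - 0.098198) = 0.0936

0.0936


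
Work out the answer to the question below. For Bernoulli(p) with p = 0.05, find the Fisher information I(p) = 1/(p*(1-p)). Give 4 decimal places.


For Bernoulli(p), Fisher information is I(p) = 1/(p*(1-p)).
p = 0.05, 1-p = 0.95.
p*(1-p) = 0.0475.
I(p) = 1/0.0475 = 21.0526

21.0526


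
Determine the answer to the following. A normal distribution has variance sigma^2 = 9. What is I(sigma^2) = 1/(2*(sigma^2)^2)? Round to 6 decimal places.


Fisher information for variance: I(sigma^2) = 1/(2*sigma^4).
sigma^2 = 9, so sigma^4 = 81.
I = 1/(2*81) = 1/162 = 0.006173

0.006173


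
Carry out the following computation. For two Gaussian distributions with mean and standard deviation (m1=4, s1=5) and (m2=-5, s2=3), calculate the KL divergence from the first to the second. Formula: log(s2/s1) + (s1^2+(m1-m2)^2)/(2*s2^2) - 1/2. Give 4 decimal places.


KL divergence between normal distributions:
KL = log(s2/s1) + (s1^2 + (m1-m2)^2)/(2*s2^2) - 1/2.
log(3/5) = -0.510826.
(5^2 + (4--5)^2)/(2*3^2) = (25 + 81)/18 = 5.888889.
KL = -0.510826 + 5.888889 - 0.5 = 4.8781

4.8781


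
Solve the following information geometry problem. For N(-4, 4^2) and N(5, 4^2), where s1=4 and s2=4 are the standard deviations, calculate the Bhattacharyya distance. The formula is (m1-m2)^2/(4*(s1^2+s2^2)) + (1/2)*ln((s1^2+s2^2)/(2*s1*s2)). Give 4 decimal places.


Bhattacharyya distance between two Gaussians:
DB = (m1-m2)^2/(4*(s1^2+s2^2)) + (1/2)*ln((s1^2+s2^2)/(2*s1*s2)).
(m1-m2)^2 = (-9)^2 = 81.
s1^2+s2^2 = 16 + 16 = 32.
term1 = 81/128 = 0.632812.
term2 = 0.5*ln(32/32.0) = 0.0.
DB = 0.632812 + 0.0 = 0.6328

0.6328


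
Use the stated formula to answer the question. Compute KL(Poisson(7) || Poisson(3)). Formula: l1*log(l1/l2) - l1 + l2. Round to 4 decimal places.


KL divergence for Poisson:
KL = l1*log(l1/l2) - l1 + l2.
l1 = 7, l2 = 3.
log(7/3) = 0.847298.
l1*log(l1/l2) = 7 * 0.847298 = 5.931085.
KL = 5.931085 - 7 + 3 = 1.9311

1.9311


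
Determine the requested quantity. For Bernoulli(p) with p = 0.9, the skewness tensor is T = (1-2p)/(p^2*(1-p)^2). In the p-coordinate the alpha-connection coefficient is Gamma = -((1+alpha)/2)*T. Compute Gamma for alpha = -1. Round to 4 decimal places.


Skewness (Amari-Chentsov) tensor: T = (1-2p)/(p^2*(1-p)^2).
p = 0.9, 1-2p = -0.8, p^2 = 0.81, (1-p)^2 = 0.01.
T = -0.8/(0.81 * 0.01) = -98.765432.
In the p-coordinate, Gamma^(alpha) = Gamma^(0) - (alpha/2)*T with Gamma^(0) = (1/2)*g'(p) = -T/2,
so Gamma^(alpha) = -((1+alpha)/2)*T.
alpha = -1, -(1+alpha)/2 = 0.0.
Gamma = 0.0 * -98.765432 = 0.0000

0.0000


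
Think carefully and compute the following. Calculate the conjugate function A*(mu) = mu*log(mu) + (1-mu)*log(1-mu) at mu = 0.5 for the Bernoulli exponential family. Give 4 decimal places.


Legendre transform for Bernoulli:
A*(mu) = mu*log(mu) + (1-mu)*log(1-mu).
mu = 0.5, 1-mu = 0.5.
mu*log(mu) = 0.5*log(0.5) = -0.346574.
(1-mu)*log(1-mu) = 0.5*log(0.5) = -0.346574.
A* = -0.346574 + -0.346574 = -0.6931

-0.6931


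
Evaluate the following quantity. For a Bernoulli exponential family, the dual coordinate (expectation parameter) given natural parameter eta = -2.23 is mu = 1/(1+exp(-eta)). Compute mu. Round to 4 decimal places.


Dual coordinate (expectation parameter) for Bernoulli:
mu = 1/(1+exp(-eta)).
eta = -2.23.
exp(-eta) = exp(2.23) = 9.299866.
mu = 1/(1+9.299866) = 0.0971

0.0971


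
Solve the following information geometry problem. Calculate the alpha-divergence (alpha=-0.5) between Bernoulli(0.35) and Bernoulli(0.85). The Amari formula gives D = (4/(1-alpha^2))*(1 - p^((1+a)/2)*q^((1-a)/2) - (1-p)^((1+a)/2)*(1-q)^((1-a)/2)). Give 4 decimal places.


Amari alpha-divergence:
D = (4/(1-alpha^2))*(1 - p^((1+a)/2)*q^((1-a)/2) - (1-p)^((1+a)/2)*(1-q)^((1-a)/2)).
alpha = -0.5, p = 0.35, q = 0.85.
e1 = (1+alpha)/2 = 0.25, e2 = (1-alpha)/2 = 0.75.
t1 = p^e1 * q^e2 = 0.35^0.25 * 0.85^0.75 = 0.680897.
t2 = (1-p)^e1 * (1-q)^e2 = 0.65^0.25 * 0.15^0.75 = 0.21642.
4/(1-alpha^2) = 5.333333.
D = 5.333333*(1 - 0.680897 - 0.21642) = 0.5476

0.5476


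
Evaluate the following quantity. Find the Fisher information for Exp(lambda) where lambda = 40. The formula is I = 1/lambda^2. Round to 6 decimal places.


Fisher information for exponential: I(lambda) = 1/lambda^2.
lambda = 40, lambda^2 = 1600.
I = 1/1600 = 0.000625

0.000625


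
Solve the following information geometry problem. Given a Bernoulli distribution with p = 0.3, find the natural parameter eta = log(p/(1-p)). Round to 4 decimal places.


Natural parameter for Bernoulli: eta = log(p/(1-p)).
p = 0.3, 1-p = 0.7.
p/(1-p) = 0.428571.
eta = log(0.428571) = -0.8473

-0.8473


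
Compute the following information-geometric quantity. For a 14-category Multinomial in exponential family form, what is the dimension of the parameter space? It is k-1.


Exponential family dimension calculation:
For Multinomial with k=14 categories, dim = k-1 = 13.

13


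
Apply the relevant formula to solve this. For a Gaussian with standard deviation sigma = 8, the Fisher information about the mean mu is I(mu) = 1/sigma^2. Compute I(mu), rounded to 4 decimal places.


The Fisher information for the mean of a normal distribution is I(mu) = 1/sigma^2.
sigma = 8, so sigma^2 = 64.
I(mu) = 1/64 = 0.0156

0.0156


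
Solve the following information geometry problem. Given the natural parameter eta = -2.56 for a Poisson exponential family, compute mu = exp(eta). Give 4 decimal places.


Expectation parameter for Poisson exponential family:
mu = exp(eta).
eta = -2.56.
mu = exp(-2.56) = 0.0773

0.0773


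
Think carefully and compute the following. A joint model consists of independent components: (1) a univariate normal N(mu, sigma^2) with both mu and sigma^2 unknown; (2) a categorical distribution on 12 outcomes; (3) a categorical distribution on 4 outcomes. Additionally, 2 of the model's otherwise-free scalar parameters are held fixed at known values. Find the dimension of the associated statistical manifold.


The dimension of a statistical manifold equals the number of free
(independent) real parameters of the model. For a product of independent
blocks the parameter counts add.
- normal (mu, sigma^2): 2.
- categorical on 12 outcomes (probabilities sum to 1): 12-1 = 11.
- categorical on 4 outcomes (probabilities sum to 1): 4-1 = 3.
Total = 2 + 11 + 3 = 16.
2 parameter(s) fixed at known values: 16 - 2 = 14.
Dimension = 14

14


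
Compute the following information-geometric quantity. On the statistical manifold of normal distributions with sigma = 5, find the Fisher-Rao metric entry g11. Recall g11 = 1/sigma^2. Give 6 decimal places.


For the 2-parameter normal family, the Fisher metric has:
  g11 = 1/sigma^2, g22 = 2/sigma^2.
sigma = 5, sigma^2 = 25.
g11 = 0.040000

0.040000


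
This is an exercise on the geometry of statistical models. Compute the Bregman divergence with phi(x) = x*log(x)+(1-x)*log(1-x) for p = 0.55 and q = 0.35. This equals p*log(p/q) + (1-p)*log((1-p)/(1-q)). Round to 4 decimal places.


Bregman divergence with negative entropy generator:
D = p*log(p/q) + (1-p)*log((1-p)/(1-q)).
p = 0.55, q = 0.35.
p*log(p/q) = 0.55*log(0.55/0.35) = 0.248592.
(1-p)*log((1-p)/(1-q)) = 0.45*log(0.45/0.65) = -0.165476.
D = 0.248592 + -0.165476 = 0.0831

0.0831


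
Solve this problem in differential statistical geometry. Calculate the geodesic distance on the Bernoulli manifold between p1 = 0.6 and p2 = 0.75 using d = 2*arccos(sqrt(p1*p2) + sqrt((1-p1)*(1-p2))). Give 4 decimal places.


Geodesic distance on Bernoulli manifold:
d(p1,p2) = 2*arccos(sqrt(p1*p2) + sqrt((1-p1)*(1-p2))).
sqrt(p1*p2) = sqrt(0.6*0.75) = 0.67082.
sqrt((1-p1)*(1-p2)) = sqrt(0.4*0.25) = 0.316228.
arg = 0.67082 + 0.316228 = 0.987048.
d = 2*arccos(0.987048) = 0.3222

0.3222


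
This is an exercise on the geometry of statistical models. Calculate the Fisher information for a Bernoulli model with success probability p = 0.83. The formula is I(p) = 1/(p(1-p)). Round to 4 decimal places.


For Bernoulli(p), Fisher information is I(p) = 1/(p*(1-p)).
p = 0.83, 1-p = 0.17.
p*(1-p) = 0.1411.
I(p) = 1/0.1411 = 7.0872

7.0872


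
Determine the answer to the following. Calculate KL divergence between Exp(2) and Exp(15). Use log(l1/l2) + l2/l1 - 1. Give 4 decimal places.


KL divergence for exponential family:
KL = log(l1/l2) + l2/l1 - 1.
log(2/15) = -2.014903.
15/2 = 7.5.
KL = -2.014903 + 7.5 - 1 = 4.4851

4.4851


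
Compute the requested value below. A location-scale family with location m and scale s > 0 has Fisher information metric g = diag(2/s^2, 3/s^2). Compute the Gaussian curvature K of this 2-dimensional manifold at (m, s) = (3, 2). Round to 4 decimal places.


The metric has the form g = (A dm^2 + B ds^2)/s^2 with A = 2, B = 3.
Substitute u = sqrt(A/B)*m: g = B*(du^2 + ds^2)/s^2, i.e. B times the
Poincare upper half-plane metric, which has constant Gaussian curvature -1.
Scaling a 2D metric by a constant c divides the Gaussian curvature by c,
so K = -1/B = -1/(3) = -0.3333 everywhere (the point (m, s) = (3, 2) is irrelevant:
the curvature is constant).
The requested Gaussian curvature is K = -0.3333.

-0.3333


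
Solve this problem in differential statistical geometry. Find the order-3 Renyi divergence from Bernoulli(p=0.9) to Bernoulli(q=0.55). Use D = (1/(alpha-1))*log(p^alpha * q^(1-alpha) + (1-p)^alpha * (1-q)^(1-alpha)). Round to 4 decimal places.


Renyi divergence of order alpha between Bernoulli distributions:
D = (1/(alpha-1))*log(p^alpha * q^(1-alpha) + (1-p)^alpha * (1-q)^(1-alpha)).
alpha = 3, p = 0.9, q = 0.55.
p^alpha * q^(1-alpha) = 0.9^3 * 0.55^-2 = 2.409917.
(1-p)^alpha * (1-q)^(1-alpha) = 0.1^3 * 0.45^-2 = 0.004938.
sum = 2.409917 + 0.004938 = 2.414856.
D = (1/2)*log(2.414856) = 0.4408

0.4408


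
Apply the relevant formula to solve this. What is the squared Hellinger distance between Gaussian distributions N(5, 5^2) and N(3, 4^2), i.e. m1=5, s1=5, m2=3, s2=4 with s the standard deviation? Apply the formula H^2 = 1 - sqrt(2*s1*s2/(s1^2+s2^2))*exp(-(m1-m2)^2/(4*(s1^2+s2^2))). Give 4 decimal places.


Squared Hellinger distance for Gaussians:
H^2 = 1 - sqrt(2*s1*s2/(s1^2+s2^2)) * exp(-(m1-m2)^2/(4*(s1^2+s2^2))).
s1^2 = 25, s2^2 = 16, s1^2+s2^2 = 41.
sqrt(2*5*4/(41)) = 0.98773.
(m1-m2)^2 = (2)^2 = 4.
exp(-4/(4*41)) = exp(-0.02439) = 0.975905.
H^2 = 1 - 0.98773*0.975905 = 0.0361

0.0361


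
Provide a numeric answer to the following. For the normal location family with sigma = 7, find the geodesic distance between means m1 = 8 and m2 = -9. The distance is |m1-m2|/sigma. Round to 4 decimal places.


On the fixed-variance normal subfamily, geodesic distance = |m1-m2|/sigma.
|8 - -9| = 17.
sigma = 7.
d = 17/7 = 2.4286

2.4286


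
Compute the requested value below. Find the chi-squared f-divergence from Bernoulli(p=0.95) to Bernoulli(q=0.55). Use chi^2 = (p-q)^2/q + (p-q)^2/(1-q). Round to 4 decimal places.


Chi-squared divergence between Bernoulli distributions:
chi^2 = (p-q)^2/q + (p-q)^2/(1-q).
p = 0.95, q = 0.55, p-q = 0.4.
(p-q)^2 = 0.16.
term1 = 0.16/0.55 = 0.290909.
term2 = 0.16/0.45 = 0.355556.
chi^2 = 0.290909 + 0.355556 = 0.6465

0.6465


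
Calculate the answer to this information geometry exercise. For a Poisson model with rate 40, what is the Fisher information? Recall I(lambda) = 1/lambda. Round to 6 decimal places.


Fisher information for Poisson: I(lambda) = 1/lambda.
lambda = 40.
I(lambda) = 1/40 = 0.025000

0.025000


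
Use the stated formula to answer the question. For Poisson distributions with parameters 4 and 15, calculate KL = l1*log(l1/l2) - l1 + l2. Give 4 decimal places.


KL divergence for Poisson:
KL = l1*log(l1/l2) - l1 + l2.
l1 = 4, l2 = 15.
log(4/15) = -1.321756.
l1*log(l1/l2) = 4 * -1.321756 = -5.287023.
KL = -5.287023 - 4 + 15 = 5.7130

5.7130


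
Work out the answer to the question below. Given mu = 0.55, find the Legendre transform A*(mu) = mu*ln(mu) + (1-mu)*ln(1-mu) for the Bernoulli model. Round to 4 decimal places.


Legendre transform for Bernoulli:
A*(mu) = mu*log(mu) + (1-mu)*log(1-mu).
mu = 0.55, 1-mu = 0.45.
mu*log(mu) = 0.55*log(0.55) = -0.32881.
(1-mu)*log(1-mu) = 0.45*log(0.45) = -0.359328.
A* = -0.32881 + -0.359328 = -0.6881

-0.6881


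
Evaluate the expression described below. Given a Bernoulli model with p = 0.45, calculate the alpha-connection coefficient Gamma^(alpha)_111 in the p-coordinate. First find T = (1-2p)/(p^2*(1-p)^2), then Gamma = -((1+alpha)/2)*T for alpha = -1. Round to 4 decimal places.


Skewness (Amari-Chentsov) tensor: T = (1-2p)/(p^2*(1-p)^2).
p = 0.45, 1-2p = 0.1, p^2 = 0.2025, (1-p)^2 = 0.3025.
T = 0.1/(0.2025 * 0.3025) = 1.632486.
In the p-coordinate, Gamma^(alpha) = Gamma^(0) - (alpha/2)*T with Gamma^(0) = (1/2)*g'(p) = -T/2,
so Gamma^(alpha) = -((1+alpha)/2)*T.
alpha = -1, -(1+alpha)/2 = 0.0.
Gamma = 0.0 * 1.632486 = 0.0000

0.0000


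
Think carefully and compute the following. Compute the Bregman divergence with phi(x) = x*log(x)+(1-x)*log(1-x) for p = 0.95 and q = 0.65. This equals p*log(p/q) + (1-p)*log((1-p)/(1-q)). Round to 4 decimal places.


Bregman divergence with negative entropy generator:
D = p*log(p/q) + (1-p)*log((1-p)/(1-q)).
p = 0.95, q = 0.65.
p*log(p/q) = 0.95*log(0.95/0.65) = 0.360515.
(1-p)*log((1-p)/(1-q)) = 0.05*log(0.05/0.35) = -0.097296.
D = 0.360515 + -0.097296 = 0.2632

0.2632


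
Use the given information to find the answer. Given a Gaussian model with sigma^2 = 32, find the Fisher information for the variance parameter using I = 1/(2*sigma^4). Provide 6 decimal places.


Fisher information for variance: I(sigma^2) = 1/(2*sigma^4).
sigma^2 = 32, so sigma^4 = 1024.
I = 1/(2*1024) = 1/2048 = 0.000488

0.000488


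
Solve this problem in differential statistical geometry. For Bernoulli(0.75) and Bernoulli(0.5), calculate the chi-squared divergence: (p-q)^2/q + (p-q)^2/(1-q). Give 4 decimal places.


Chi-squared divergence between Bernoulli distributions:
chi^2 = (p-q)^2/q + (p-q)^2/(1-q).
p = 0.75, q = 0.5, p-q = 0.25.
(p-q)^2 = 0.0625.
term1 = 0.0625/0.5 = 0.125.
term2 = 0.0625/0.5 = 0.125.
chi^2 = 0.125 + 0.125 = 0.2500

0.2500


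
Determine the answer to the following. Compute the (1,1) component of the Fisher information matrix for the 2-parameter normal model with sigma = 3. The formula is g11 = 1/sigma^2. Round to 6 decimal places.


For the 2-parameter normal family, the Fisher metric has:
  g11 = 1/sigma^2, g22 = 2/sigma^2.
sigma = 3, sigma^2 = 9.
g11 = 0.111111

0.111111


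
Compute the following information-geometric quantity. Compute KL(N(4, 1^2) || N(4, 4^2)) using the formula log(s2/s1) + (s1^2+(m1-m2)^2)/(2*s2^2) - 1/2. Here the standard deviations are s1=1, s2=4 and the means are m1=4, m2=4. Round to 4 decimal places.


KL divergence between normal distributions:
KL = log(s2/s1) + (s1^2 + (m1-m2)^2)/(2*s2^2) - 1/2.
log(4/1) = 1.386294.
(1^2 + (4-4)^2)/(2*4^2) = (1 + 0)/32 = 0.03125.
KL = 1.386294 + 0.03125 - 0.5 = 0.9175

0.9175


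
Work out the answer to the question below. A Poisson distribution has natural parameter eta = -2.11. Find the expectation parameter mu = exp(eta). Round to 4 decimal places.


Expectation parameter for Poisson exponential family:
mu = exp(eta).
eta = -2.11.
mu = exp(-2.11) = 0.1212

0.1212


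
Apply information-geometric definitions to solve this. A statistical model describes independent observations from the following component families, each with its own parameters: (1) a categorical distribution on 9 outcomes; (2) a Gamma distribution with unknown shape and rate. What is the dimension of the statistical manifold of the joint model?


The dimension of a statistical manifold equals the number of free
(independent) real parameters of the model. For a product of independent
blocks the parameter counts add.
- categorical on 9 outcomes (probabilities sum to 1): 9-1 = 8.
- Gamma (shape, rate): 2.
Total = 8 + 2 = 10.
Dimension = 10

10


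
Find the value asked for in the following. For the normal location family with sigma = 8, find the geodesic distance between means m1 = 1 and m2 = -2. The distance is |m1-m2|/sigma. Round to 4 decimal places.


On the fixed-variance normal subfamily, geodesic distance = |m1-m2|/sigma.
|1 - -2| = 3.
sigma = 8.
d = 3/8 = 0.3750

0.3750


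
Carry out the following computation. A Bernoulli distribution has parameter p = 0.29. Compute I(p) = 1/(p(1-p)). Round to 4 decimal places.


For Bernoulli(p), Fisher information is I(p) = 1/(p*(1-p)).
p = 0.29, 1-p = 0.71.
p*(1-p) = 0.2059.
I(p) = 1/0.2059 = 4.8567

4.8567


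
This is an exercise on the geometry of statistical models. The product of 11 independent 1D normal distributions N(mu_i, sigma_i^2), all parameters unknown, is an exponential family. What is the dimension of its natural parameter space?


Exponential family dimension calculation:
Each univariate normal has two natural parameters (mu/sigma^2 and -1/(2 sigma^2)).
With 11 independent components, dim = 2 * 11 = 22.

22


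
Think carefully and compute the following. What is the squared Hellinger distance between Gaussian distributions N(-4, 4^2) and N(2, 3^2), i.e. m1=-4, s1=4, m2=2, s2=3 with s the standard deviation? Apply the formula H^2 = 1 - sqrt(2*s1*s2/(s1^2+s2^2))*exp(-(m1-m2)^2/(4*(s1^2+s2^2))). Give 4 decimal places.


Squared Hellinger distance for Gaussians:
H^2 = 1 - sqrt(2*s1*s2/(s1^2+s2^2)) * exp(-(m1-m2)^2/(4*(s1^2+s2^2))).
s1^2 = 16, s2^2 = 9, s1^2+s2^2 = 25.
sqrt(2*4*3/(25)) = 0.979796.
(m1-m2)^2 = (-6)^2 = 36.
exp(-36/(4*25)) = exp(-0.36) = 0.697676.
H^2 = 1 - 0.979796*0.697676 = 0.3164

0.3164
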